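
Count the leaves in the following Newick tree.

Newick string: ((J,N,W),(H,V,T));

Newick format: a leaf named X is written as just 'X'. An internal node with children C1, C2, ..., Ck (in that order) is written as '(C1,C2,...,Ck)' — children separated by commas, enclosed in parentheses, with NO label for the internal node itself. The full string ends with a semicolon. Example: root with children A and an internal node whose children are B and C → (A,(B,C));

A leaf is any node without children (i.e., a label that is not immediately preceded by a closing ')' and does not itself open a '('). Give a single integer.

Newick: ((J,N,W),(H,V,T));
Scan left-to-right; a leaf is any maximal label run not followed by '(':
  pos 2: leaf 'J' → count = 1
  pos 4: leaf 'N' → count = 2
  pos 6: leaf 'W' → count = 3
  pos 10: leaf 'H' → count = 4
  pos 12: leaf 'V' → count = 5
  pos 14: leaf 'T' → count = 6
Total leaves: 6

Answer: 6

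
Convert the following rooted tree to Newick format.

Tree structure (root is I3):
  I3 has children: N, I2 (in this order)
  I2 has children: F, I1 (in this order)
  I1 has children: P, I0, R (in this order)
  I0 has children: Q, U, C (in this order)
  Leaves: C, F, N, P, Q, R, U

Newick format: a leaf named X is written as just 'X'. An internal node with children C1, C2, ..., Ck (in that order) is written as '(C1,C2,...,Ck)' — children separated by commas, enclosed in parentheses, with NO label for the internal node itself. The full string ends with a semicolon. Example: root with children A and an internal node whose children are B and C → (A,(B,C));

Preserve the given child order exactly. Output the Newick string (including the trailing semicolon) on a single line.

Answer: (N,(F,(P,(Q,U,C),R)));

Derivation:
internal I3 with children ['N', 'I2']
  leaf 'N' → 'N'
  internal I2 with children ['F', 'I1']
    leaf 'F' → 'F'
    internal I1 with children ['P', 'I0', 'R']
      leaf 'P' → 'P'
      internal I0 with children ['Q', 'U', 'C']
        leaf 'Q' → 'Q'
        leaf 'U' → 'U'
        leaf 'C' → 'C'
      → '(Q,U,C)'
      leaf 'R' → 'R'
    → '(P,(Q,U,C),R)'
  → '(F,(P,(Q,U,C),R))'
→ '(N,(F,(P,(Q,U,C),R)))'
Final: (N,(F,(P,(Q,U,C),R)));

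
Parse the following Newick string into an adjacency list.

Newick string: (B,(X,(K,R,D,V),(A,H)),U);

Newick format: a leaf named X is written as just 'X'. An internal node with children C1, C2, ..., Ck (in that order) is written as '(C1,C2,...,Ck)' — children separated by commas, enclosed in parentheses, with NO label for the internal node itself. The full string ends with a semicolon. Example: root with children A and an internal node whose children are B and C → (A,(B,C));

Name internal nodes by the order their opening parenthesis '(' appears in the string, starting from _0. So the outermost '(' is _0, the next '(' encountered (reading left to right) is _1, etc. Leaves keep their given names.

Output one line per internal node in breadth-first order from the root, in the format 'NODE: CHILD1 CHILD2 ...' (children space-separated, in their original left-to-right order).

Input: (B,(X,(K,R,D,V),(A,H)),U);
Scanning left-to-right, naming '(' by encounter order:
  pos 0: '(' -> open internal node _0 (depth 1)
  pos 3: '(' -> open internal node _1 (depth 2)
  pos 6: '(' -> open internal node _2 (depth 3)
  pos 14: ')' -> close internal node _2 (now at depth 2)
  pos 16: '(' -> open internal node _3 (depth 3)
  pos 20: ')' -> close internal node _3 (now at depth 2)
  pos 21: ')' -> close internal node _1 (now at depth 1)
  pos 24: ')' -> close internal node _0 (now at depth 0)
Total internal nodes: 4
BFS adjacency from root:
  _0: B _1 U
  _1: X _2 _3
  _2: K R D V
  _3: A H

Answer: _0: B _1 U
_1: X _2 _3
_2: K R D V
_3: A H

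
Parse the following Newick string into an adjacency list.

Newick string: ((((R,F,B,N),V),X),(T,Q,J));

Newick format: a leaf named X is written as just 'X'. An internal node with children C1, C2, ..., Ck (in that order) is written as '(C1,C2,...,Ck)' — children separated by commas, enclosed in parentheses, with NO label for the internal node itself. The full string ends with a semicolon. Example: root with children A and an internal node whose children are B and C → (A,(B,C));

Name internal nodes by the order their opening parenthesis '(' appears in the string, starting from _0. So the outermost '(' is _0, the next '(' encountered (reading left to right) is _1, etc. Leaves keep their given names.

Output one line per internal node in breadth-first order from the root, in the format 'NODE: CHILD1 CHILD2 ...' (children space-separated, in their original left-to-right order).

Input: ((((R,F,B,N),V),X),(T,Q,J));
Scanning left-to-right, naming '(' by encounter order:
  pos 0: '(' -> open internal node _0 (depth 1)
  pos 1: '(' -> open internal node _1 (depth 2)
  pos 2: '(' -> open internal node _2 (depth 3)
  pos 3: '(' -> open internal node _3 (depth 4)
  pos 11: ')' -> close internal node _3 (now at depth 3)
  pos 14: ')' -> close internal node _2 (now at depth 2)
  pos 17: ')' -> close internal node _1 (now at depth 1)
  pos 19: '(' -> open internal node _4 (depth 2)
  pos 25: ')' -> close internal node _4 (now at depth 1)
  pos 26: ')' -> close internal node _0 (now at depth 0)
Total internal nodes: 5
BFS adjacency from root:
  _0: _1 _4
  _1: _2 X
  _4: T Q J
  _2: _3 V
  _3: R F B N

Answer: _0: _1 _4
_1: _2 X
_4: T Q J
_2: _3 V
_3: R F B N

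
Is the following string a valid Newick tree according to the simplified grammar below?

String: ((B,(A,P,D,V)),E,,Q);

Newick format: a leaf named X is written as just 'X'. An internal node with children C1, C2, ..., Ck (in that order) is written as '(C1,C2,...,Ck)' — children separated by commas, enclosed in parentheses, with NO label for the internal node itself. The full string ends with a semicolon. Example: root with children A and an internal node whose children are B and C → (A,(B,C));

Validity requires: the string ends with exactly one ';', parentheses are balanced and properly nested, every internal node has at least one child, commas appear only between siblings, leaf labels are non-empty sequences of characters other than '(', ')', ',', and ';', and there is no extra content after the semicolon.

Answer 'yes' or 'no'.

Input: ((B,(A,P,D,V)),E,,Q);
Paren balance: 3 '(' vs 3 ')' OK
Ends with single ';': True
Full parse: FAILS (empty leaf label at pos 17)
Valid: False

Answer: no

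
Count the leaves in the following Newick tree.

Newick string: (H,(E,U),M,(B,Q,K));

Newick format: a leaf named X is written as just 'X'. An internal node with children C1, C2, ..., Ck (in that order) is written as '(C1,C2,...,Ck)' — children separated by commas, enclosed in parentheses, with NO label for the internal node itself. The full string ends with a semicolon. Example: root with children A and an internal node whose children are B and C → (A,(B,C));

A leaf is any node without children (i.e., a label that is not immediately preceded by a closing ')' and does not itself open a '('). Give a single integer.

Answer: 7

Derivation:
Newick: (H,(E,U),M,(B,Q,K));
Scan left-to-right; a leaf is any maximal label run not followed by '(':
  pos 1: leaf 'H' → count = 1
  pos 4: leaf 'E' → count = 2
  pos 6: leaf 'U' → count = 3
  pos 9: leaf 'M' → count = 4
  pos 12: leaf 'B' → count = 5
  pos 14: leaf 'Q' → count = 6
  pos 16: leaf 'K' → count = 7
Total leaves: 7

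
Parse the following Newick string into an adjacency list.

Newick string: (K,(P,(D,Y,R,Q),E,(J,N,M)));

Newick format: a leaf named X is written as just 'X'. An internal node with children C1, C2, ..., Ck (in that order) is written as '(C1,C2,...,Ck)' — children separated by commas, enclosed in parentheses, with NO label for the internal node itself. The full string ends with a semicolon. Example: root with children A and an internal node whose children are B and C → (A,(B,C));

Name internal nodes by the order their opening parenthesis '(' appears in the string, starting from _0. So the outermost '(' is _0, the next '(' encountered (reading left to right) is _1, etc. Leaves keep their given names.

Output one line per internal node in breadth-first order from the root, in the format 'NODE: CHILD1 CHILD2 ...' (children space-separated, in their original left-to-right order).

Input: (K,(P,(D,Y,R,Q),E,(J,N,M)));
Scanning left-to-right, naming '(' by encounter order:
  pos 0: '(' -> open internal node _0 (depth 1)
  pos 3: '(' -> open internal node _1 (depth 2)
  pos 6: '(' -> open internal node _2 (depth 3)
  pos 14: ')' -> close internal node _2 (now at depth 2)
  pos 18: '(' -> open internal node _3 (depth 3)
  pos 24: ')' -> close internal node _3 (now at depth 2)
  pos 25: ')' -> close internal node _1 (now at depth 1)
  pos 26: ')' -> close internal node _0 (now at depth 0)
Total internal nodes: 4
BFS adjacency from root:
  _0: K _1
  _1: P _2 E _3
  _2: D Y R Q
  _3: J N M

Answer: _0: K _1
_1: P _2 E _3
_2: D Y R Q
_3: J N M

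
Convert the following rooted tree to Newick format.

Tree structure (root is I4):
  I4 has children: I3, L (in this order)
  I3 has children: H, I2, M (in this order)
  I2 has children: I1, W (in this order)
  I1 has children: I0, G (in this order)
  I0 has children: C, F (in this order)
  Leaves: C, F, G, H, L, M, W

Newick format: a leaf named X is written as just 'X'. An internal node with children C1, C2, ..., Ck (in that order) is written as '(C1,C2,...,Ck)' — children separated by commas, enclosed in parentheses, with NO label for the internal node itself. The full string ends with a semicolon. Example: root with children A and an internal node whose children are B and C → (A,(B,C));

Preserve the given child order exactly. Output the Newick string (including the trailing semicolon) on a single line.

Answer: ((H,(((C,F),G),W),M),L);

Derivation:
internal I4 with children ['I3', 'L']
  internal I3 with children ['H', 'I2', 'M']
    leaf 'H' → 'H'
    internal I2 with children ['I1', 'W']
      internal I1 with children ['I0', 'G']
        internal I0 with children ['C', 'F']
          leaf 'C' → 'C'
          leaf 'F' → 'F'
        → '(C,F)'
        leaf 'G' → 'G'
      → '((C,F),G)'
      leaf 'W' → 'W'
    → '(((C,F),G),W)'
    leaf 'M' → 'M'
  → '(H,(((C,F),G),W),M)'
  leaf 'L' → 'L'
→ '((H,(((C,F),G),W),M),L)'
Final: ((H,(((C,F),G),W),M),L);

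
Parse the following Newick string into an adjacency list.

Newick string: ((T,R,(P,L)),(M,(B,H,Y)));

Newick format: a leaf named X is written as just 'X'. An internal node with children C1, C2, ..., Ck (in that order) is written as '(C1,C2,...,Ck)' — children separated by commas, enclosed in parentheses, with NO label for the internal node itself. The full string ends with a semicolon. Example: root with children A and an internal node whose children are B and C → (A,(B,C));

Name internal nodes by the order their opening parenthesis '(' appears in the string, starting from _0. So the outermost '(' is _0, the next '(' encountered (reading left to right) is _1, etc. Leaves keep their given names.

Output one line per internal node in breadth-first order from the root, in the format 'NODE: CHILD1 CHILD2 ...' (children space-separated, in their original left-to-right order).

Answer: _0: _1 _3
_1: T R _2
_3: M _4
_2: P L
_4: B H Y

Derivation:
Input: ((T,R,(P,L)),(M,(B,H,Y)));
Scanning left-to-right, naming '(' by encounter order:
  pos 0: '(' -> open internal node _0 (depth 1)
  pos 1: '(' -> open internal node _1 (depth 2)
  pos 6: '(' -> open internal node _2 (depth 3)
  pos 10: ')' -> close internal node _2 (now at depth 2)
  pos 11: ')' -> close internal node _1 (now at depth 1)
  pos 13: '(' -> open internal node _3 (depth 2)
  pos 16: '(' -> open internal node _4 (depth 3)
  pos 22: ')' -> close internal node _4 (now at depth 2)
  pos 23: ')' -> close internal node _3 (now at depth 1)
  pos 24: ')' -> close internal node _0 (now at depth 0)
Total internal nodes: 5
BFS adjacency from root:
  _0: _1 _3
  _1: T R _2
  _3: M _4
  _2: P L
  _4: B H Y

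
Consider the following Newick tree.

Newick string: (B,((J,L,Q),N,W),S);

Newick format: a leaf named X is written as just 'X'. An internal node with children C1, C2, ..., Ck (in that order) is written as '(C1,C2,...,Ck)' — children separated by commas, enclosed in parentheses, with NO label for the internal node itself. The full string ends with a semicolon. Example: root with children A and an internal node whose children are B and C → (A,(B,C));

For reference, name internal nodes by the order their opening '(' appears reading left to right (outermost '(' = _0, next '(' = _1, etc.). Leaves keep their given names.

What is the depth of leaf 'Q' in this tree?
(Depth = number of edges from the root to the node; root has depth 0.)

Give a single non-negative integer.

Newick: (B,((J,L,Q),N,W),S);
Naming internals by '(' encounter order: outermost '(' = _0, next = _1, ...
Query node: Q
Path from root: _0 -> _1 -> _2 -> Q
Depth of Q: 3 (number of edges from root)

Answer: 3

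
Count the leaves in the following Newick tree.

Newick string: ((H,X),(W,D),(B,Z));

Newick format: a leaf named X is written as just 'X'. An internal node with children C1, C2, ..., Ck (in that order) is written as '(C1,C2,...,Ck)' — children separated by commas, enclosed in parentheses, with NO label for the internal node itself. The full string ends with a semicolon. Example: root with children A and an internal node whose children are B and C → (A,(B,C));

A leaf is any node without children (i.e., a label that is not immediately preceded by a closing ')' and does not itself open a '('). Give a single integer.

Answer: 6

Derivation:
Newick: ((H,X),(W,D),(B,Z));
Scan left-to-right; a leaf is any maximal label run not followed by '(':
  pos 2: leaf 'H' → count = 1
  pos 4: leaf 'X' → count = 2
  pos 8: leaf 'W' → count = 3
  pos 10: leaf 'D' → count = 4
  pos 14: leaf 'B' → count = 5
  pos 16: leaf 'Z' → count = 6
Total leaves: 6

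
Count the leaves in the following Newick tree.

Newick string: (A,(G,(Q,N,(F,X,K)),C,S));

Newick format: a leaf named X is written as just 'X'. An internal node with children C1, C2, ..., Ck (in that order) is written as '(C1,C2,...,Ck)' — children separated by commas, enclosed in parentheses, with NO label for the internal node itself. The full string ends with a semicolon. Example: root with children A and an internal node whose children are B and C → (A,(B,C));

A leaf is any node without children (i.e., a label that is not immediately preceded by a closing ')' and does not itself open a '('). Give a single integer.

Newick: (A,(G,(Q,N,(F,X,K)),C,S));
Scan left-to-right; a leaf is any maximal label run not followed by '(':
  pos 1: leaf 'A' → count = 1
  pos 4: leaf 'G' → count = 2
  pos 7: leaf 'Q' → count = 3
  pos 9: leaf 'N' → count = 4
  pos 12: leaf 'F' → count = 5
  pos 14: leaf 'X' → count = 6
  pos 16: leaf 'K' → count = 7
  pos 20: leaf 'C' → count = 8
  pos 22: leaf 'S' → count = 9
Total leaves: 9

Answer: 9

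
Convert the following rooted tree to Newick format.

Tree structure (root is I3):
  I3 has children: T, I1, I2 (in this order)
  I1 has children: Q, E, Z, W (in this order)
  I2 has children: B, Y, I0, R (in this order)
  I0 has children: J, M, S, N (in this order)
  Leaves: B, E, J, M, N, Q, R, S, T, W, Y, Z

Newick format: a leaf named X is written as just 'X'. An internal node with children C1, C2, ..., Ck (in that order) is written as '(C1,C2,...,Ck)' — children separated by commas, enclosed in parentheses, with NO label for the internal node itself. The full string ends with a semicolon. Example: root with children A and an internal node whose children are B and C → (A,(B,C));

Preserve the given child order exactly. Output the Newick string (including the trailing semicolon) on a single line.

Answer: (T,(Q,E,Z,W),(B,Y,(J,M,S,N),R));

Derivation:
internal I3 with children ['T', 'I1', 'I2']
  leaf 'T' → 'T'
  internal I1 with children ['Q', 'E', 'Z', 'W']
    leaf 'Q' → 'Q'
    leaf 'E' → 'E'
    leaf 'Z' → 'Z'
    leaf 'W' → 'W'
  → '(Q,E,Z,W)'
  internal I2 with children ['B', 'Y', 'I0', 'R']
    leaf 'B' → 'B'
    leaf 'Y' → 'Y'
    internal I0 with children ['J', 'M', 'S', 'N']
      leaf 'J' → 'J'
      leaf 'M' → 'M'
      leaf 'S' → 'S'
      leaf 'N' → 'N'
    → '(J,M,S,N)'
    leaf 'R' → 'R'
  → '(B,Y,(J,M,S,N),R)'
→ '(T,(Q,E,Z,W),(B,Y,(J,M,S,N),R))'
Final: (T,(Q,E,Z,W),(B,Y,(J,M,S,N),R));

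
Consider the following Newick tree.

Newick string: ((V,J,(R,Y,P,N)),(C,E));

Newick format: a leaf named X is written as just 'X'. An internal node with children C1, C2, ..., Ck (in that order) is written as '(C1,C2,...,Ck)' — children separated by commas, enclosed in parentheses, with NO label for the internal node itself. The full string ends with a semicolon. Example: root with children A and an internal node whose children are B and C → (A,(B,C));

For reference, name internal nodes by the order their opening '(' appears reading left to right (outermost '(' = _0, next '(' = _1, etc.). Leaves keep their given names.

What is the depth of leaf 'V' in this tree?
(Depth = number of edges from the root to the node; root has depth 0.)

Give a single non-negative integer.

Answer: 2

Derivation:
Newick: ((V,J,(R,Y,P,N)),(C,E));
Naming internals by '(' encounter order: outermost '(' = _0, next = _1, ...
Query node: V
Path from root: _0 -> _1 -> V
Depth of V: 2 (number of edges from root)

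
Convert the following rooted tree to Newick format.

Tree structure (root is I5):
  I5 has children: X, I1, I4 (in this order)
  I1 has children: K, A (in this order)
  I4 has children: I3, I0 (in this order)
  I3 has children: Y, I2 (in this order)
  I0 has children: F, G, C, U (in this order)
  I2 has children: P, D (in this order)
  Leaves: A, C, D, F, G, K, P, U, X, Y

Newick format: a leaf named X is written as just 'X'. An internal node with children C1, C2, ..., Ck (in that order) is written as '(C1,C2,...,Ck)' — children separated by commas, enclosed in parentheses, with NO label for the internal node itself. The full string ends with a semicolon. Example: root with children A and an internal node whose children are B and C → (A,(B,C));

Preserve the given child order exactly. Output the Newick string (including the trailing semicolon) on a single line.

Answer: (X,(K,A),((Y,(P,D)),(F,G,C,U)));

Derivation:
internal I5 with children ['X', 'I1', 'I4']
  leaf 'X' → 'X'
  internal I1 with children ['K', 'A']
    leaf 'K' → 'K'
    leaf 'A' → 'A'
  → '(K,A)'
  internal I4 with children ['I3', 'I0']
    internal I3 with children ['Y', 'I2']
      leaf 'Y' → 'Y'
      internal I2 with children ['P', 'D']
        leaf 'P' → 'P'
        leaf 'D' → 'D'
      → '(P,D)'
    → '(Y,(P,D))'
    internal I0 with children ['F', 'G', 'C', 'U']
      leaf 'F' → 'F'
      leaf 'G' → 'G'
      leaf 'C' → 'C'
      leaf 'U' → 'U'
    → '(F,G,C,U)'
  → '((Y,(P,D)),(F,G,C,U))'
→ '(X,(K,A),((Y,(P,D)),(F,G,C,U)))'
Final: (X,(K,A),((Y,(P,D)),(F,G,C,U)));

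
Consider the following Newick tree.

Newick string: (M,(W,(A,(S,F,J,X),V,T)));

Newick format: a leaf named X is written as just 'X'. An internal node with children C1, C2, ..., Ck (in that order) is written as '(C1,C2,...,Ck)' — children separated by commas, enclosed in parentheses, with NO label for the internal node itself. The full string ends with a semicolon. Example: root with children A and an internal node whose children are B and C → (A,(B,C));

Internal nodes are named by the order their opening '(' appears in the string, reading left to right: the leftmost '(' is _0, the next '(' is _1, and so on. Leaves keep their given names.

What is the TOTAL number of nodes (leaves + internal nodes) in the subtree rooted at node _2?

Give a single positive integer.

Answer: 9

Derivation:
Newick: (M,(W,(A,(S,F,J,X),V,T)));
Locate _2: it is the '(' at position 6 (the 3rd '(' reading left to right).
Query: subtree rooted at _2
_2: subtree_size = 1 + 8
  A: subtree_size = 1 + 0
  _3: subtree_size = 1 + 4
    S: subtree_size = 1 + 0
    F: subtree_size = 1 + 0
    J: subtree_size = 1 + 0
    X: subtree_size = 1 + 0
  V: subtree_size = 1 + 0
  T: subtree_size = 1 + 0
Total subtree size of _2: 9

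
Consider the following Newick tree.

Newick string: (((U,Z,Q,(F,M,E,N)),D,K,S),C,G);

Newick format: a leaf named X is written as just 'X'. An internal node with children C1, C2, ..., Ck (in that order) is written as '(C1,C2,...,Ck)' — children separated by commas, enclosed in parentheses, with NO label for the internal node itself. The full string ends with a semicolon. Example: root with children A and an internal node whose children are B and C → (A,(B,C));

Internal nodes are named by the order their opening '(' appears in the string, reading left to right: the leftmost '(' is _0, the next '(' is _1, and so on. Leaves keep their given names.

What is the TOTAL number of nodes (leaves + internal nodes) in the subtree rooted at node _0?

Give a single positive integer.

Newick: (((U,Z,Q,(F,M,E,N)),D,K,S),C,G);
Locate _0: it is the '(' at position 0 (the 1st '(' reading left to right).
Query: subtree rooted at _0
_0: subtree_size = 1 + 15
  _1: subtree_size = 1 + 12
    _2: subtree_size = 1 + 8
      U: subtree_size = 1 + 0
      Z: subtree_size = 1 + 0
      Q: subtree_size = 1 + 0
      _3: subtree_size = 1 + 4
        F: subtree_size = 1 + 0
        M: subtree_size = 1 + 0
        E: subtree_size = 1 + 0
        N: subtree_size = 1 + 0
    D: subtree_size = 1 + 0
    K: subtree_size = 1 + 0
    S: subtree_size = 1 + 0
  C: subtree_size = 1 + 0
  G: subtree_size = 1 + 0
Total subtree size of _0: 16

Answer: 16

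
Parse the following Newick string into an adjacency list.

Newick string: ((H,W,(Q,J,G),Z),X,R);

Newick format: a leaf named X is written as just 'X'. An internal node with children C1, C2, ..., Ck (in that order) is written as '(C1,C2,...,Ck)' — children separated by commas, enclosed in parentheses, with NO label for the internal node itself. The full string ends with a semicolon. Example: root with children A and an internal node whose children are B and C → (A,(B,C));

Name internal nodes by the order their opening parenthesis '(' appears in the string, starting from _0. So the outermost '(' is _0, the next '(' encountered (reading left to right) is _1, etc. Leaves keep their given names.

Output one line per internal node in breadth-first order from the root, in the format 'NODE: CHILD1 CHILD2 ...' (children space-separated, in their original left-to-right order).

Input: ((H,W,(Q,J,G),Z),X,R);
Scanning left-to-right, naming '(' by encounter order:
  pos 0: '(' -> open internal node _0 (depth 1)
  pos 1: '(' -> open internal node _1 (depth 2)
  pos 6: '(' -> open internal node _2 (depth 3)
  pos 12: ')' -> close internal node _2 (now at depth 2)
  pos 15: ')' -> close internal node _1 (now at depth 1)
  pos 20: ')' -> close internal node _0 (now at depth 0)
Total internal nodes: 3
BFS adjacency from root:
  _0: _1 X R
  _1: H W _2 Z
  _2: Q J G

Answer: _0: _1 X R
_1: H W _2 Z
_2: Q J G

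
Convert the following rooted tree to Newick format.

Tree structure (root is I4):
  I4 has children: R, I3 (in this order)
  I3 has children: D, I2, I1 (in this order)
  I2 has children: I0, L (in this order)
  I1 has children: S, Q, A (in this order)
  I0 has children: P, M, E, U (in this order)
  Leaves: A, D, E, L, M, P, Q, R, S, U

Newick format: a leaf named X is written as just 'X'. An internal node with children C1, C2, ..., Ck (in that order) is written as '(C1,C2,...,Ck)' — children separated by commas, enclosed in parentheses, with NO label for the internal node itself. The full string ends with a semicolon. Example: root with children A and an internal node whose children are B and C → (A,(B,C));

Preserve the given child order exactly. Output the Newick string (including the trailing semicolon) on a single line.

Answer: (R,(D,((P,M,E,U),L),(S,Q,A)));

Derivation:
internal I4 with children ['R', 'I3']
  leaf 'R' → 'R'
  internal I3 with children ['D', 'I2', 'I1']
    leaf 'D' → 'D'
    internal I2 with children ['I0', 'L']
      internal I0 with children ['P', 'M', 'E', 'U']
        leaf 'P' → 'P'
        leaf 'M' → 'M'
        leaf 'E' → 'E'
        leaf 'U' → 'U'
      → '(P,M,E,U)'
      leaf 'L' → 'L'
    → '((P,M,E,U),L)'
    internal I1 with children ['S', 'Q', 'A']
      leaf 'S' → 'S'
      leaf 'Q' → 'Q'
      leaf 'A' → 'A'
    → '(S,Q,A)'
  → '(D,((P,M,E,U),L),(S,Q,A))'
→ '(R,(D,((P,M,E,U),L),(S,Q,A)))'
Final: (R,(D,((P,M,E,U),L),(S,Q,A)));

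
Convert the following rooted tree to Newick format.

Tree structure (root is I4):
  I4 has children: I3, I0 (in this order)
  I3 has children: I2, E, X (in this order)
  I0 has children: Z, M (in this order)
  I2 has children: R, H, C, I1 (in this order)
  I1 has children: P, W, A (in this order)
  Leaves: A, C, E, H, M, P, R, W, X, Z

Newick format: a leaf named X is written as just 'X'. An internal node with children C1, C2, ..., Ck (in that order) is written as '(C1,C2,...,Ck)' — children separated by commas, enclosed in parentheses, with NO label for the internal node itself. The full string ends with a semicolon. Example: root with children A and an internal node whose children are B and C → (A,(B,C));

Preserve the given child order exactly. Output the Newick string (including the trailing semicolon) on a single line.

Answer: (((R,H,C,(P,W,A)),E,X),(Z,M));

Derivation:
internal I4 with children ['I3', 'I0']
  internal I3 with children ['I2', 'E', 'X']
    internal I2 with children ['R', 'H', 'C', 'I1']
      leaf 'R' → 'R'
      leaf 'H' → 'H'
      leaf 'C' → 'C'
      internal I1 with children ['P', 'W', 'A']
        leaf 'P' → 'P'
        leaf 'W' → 'W'
        leaf 'A' → 'A'
      → '(P,W,A)'
    → '(R,H,C,(P,W,A))'
    leaf 'E' → 'E'
    leaf 'X' → 'X'
  → '((R,H,C,(P,W,A)),E,X)'
  internal I0 with children ['Z', 'M']
    leaf 'Z' → 'Z'
    leaf 'M' → 'M'
  → '(Z,M)'
→ '(((R,H,C,(P,W,A)),E,X),(Z,M))'
Final: (((R,H,C,(P,W,A)),E,X),(Z,M));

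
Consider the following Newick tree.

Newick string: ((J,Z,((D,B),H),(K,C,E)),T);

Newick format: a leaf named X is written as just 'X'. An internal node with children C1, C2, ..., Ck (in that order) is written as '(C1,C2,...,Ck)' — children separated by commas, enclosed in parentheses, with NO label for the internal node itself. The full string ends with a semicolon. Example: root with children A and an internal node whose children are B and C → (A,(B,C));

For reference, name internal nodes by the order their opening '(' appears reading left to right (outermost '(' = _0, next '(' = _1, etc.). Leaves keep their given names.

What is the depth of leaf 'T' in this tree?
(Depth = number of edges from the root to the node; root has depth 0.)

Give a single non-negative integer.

Answer: 1

Derivation:
Newick: ((J,Z,((D,B),H),(K,C,E)),T);
Naming internals by '(' encounter order: outermost '(' = _0, next = _1, ...
Query node: T
Path from root: _0 -> T
Depth of T: 1 (number of edges from root)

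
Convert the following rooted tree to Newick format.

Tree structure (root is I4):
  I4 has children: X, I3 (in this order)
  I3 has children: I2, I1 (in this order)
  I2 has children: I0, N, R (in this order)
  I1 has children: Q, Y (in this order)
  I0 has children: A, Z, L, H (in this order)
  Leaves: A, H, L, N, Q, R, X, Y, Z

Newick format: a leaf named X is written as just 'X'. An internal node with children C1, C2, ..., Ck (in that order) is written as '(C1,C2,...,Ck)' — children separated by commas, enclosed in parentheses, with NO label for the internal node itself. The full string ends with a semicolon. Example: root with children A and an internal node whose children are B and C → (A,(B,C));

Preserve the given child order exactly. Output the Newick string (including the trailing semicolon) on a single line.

internal I4 with children ['X', 'I3']
  leaf 'X' → 'X'
  internal I3 with children ['I2', 'I1']
    internal I2 with children ['I0', 'N', 'R']
      internal I0 with children ['A', 'Z', 'L', 'H']
        leaf 'A' → 'A'
        leaf 'Z' → 'Z'
        leaf 'L' → 'L'
        leaf 'H' → 'H'
      → '(A,Z,L,H)'
      leaf 'N' → 'N'
      leaf 'R' → 'R'
    → '((A,Z,L,H),N,R)'
    internal I1 with children ['Q', 'Y']
      leaf 'Q' → 'Q'
      leaf 'Y' → 'Y'
    → '(Q,Y)'
  → '(((A,Z,L,H),N,R),(Q,Y))'
→ '(X,(((A,Z,L,H),N,R),(Q,Y)))'
Final: (X,(((A,Z,L,H),N,R),(Q,Y)));

Answer: (X,(((A,Z,L,H),N,R),(Q,Y)));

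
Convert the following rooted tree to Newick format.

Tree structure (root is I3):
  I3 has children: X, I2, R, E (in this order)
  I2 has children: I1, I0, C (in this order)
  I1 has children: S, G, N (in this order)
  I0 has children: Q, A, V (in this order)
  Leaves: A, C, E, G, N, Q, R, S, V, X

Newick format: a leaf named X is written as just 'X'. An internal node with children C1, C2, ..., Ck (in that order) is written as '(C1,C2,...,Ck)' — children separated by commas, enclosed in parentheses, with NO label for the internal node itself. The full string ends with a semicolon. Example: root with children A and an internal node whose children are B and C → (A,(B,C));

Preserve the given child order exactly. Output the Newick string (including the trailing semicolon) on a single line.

internal I3 with children ['X', 'I2', 'R', 'E']
  leaf 'X' → 'X'
  internal I2 with children ['I1', 'I0', 'C']
    internal I1 with children ['S', 'G', 'N']
      leaf 'S' → 'S'
      leaf 'G' → 'G'
      leaf 'N' → 'N'
    → '(S,G,N)'
    internal I0 with children ['Q', 'A', 'V']
      leaf 'Q' → 'Q'
      leaf 'A' → 'A'
      leaf 'V' → 'V'
    → '(Q,A,V)'
    leaf 'C' → 'C'
  → '((S,G,N),(Q,A,V),C)'
  leaf 'R' → 'R'
  leaf 'E' → 'E'
→ '(X,((S,G,N),(Q,A,V),C),R,E)'
Final: (X,((S,G,N),(Q,A,V),C),R,E);

Answer: (X,((S,G,N),(Q,A,V),C),R,E);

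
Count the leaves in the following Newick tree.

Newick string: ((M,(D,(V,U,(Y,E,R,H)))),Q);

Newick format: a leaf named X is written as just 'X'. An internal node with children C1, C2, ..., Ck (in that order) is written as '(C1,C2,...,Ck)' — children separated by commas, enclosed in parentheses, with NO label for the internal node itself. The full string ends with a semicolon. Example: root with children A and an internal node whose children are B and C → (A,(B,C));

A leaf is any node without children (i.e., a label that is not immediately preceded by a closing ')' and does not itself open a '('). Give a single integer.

Answer: 9

Derivation:
Newick: ((M,(D,(V,U,(Y,E,R,H)))),Q);
Scan left-to-right; a leaf is any maximal label run not followed by '(':
  pos 2: leaf 'M' → count = 1
  pos 5: leaf 'D' → count = 2
  pos 8: leaf 'V' → count = 3
  pos 10: leaf 'U' → count = 4
  pos 13: leaf 'Y' → count = 5
  pos 15: leaf 'E' → count = 6
  pos 17: leaf 'R' → count = 7
  pos 19: leaf 'H' → count = 8
  pos 25: leaf 'Q' → count = 9
Total leaves: 9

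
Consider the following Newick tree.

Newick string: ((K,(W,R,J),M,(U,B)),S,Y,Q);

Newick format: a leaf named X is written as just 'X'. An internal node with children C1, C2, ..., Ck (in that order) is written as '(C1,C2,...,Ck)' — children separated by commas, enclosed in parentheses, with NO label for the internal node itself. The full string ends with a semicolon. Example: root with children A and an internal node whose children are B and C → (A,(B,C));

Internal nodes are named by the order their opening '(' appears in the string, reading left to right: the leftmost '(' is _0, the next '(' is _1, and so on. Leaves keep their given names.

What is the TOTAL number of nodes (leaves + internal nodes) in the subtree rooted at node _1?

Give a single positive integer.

Answer: 10

Derivation:
Newick: ((K,(W,R,J),M,(U,B)),S,Y,Q);
Locate _1: it is the '(' at position 1 (the 2nd '(' reading left to right).
Query: subtree rooted at _1
_1: subtree_size = 1 + 9
  K: subtree_size = 1 + 0
  _2: subtree_size = 1 + 3
    W: subtree_size = 1 + 0
    R: subtree_size = 1 + 0
    J: subtree_size = 1 + 0
  M: subtree_size = 1 + 0
  _3: subtree_size = 1 + 2
    U: subtree_size = 1 + 0
    B: subtree_size = 1 + 0
Total subtree size of _1: 10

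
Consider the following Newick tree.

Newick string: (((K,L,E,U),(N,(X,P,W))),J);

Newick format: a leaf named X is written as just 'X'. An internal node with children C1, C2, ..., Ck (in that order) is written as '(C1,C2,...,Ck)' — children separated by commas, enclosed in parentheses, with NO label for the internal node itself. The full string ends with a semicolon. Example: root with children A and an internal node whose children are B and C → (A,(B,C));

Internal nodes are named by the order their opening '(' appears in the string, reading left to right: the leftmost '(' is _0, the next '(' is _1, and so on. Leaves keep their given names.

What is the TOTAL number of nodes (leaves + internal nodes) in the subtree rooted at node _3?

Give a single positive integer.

Answer: 6

Derivation:
Newick: (((K,L,E,U),(N,(X,P,W))),J);
Locate _3: it is the '(' at position 12 (the 4th '(' reading left to right).
Query: subtree rooted at _3
_3: subtree_size = 1 + 5
  N: subtree_size = 1 + 0
  _4: subtree_size = 1 + 3
    X: subtree_size = 1 + 0
    P: subtree_size = 1 + 0
    W: subtree_size = 1 + 0
Total subtree size of _3: 6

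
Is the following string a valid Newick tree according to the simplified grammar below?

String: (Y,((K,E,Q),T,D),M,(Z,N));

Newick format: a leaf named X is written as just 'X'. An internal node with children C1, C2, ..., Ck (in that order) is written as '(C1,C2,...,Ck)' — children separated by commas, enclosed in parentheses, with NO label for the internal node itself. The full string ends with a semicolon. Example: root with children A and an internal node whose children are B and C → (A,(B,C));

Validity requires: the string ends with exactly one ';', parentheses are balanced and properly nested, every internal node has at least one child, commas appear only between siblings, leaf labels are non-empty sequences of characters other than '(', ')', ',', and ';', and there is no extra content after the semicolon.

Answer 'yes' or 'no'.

Answer: yes

Derivation:
Input: (Y,((K,E,Q),T,D),M,(Z,N));
Paren balance: 4 '(' vs 4 ')' OK
Ends with single ';': True
Full parse: OK
Valid: True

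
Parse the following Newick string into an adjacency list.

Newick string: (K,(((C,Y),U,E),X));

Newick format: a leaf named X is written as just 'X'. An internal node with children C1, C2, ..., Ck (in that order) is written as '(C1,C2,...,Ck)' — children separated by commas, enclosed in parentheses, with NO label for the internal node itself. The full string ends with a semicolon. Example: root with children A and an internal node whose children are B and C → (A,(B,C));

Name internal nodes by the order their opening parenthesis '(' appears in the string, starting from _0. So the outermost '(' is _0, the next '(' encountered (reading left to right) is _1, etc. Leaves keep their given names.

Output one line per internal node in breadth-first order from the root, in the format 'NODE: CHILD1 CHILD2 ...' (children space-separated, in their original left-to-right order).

Answer: _0: K _1
_1: _2 X
_2: _3 U E
_3: C Y

Derivation:
Input: (K,(((C,Y),U,E),X));
Scanning left-to-right, naming '(' by encounter order:
  pos 0: '(' -> open internal node _0 (depth 1)
  pos 3: '(' -> open internal node _1 (depth 2)
  pos 4: '(' -> open internal node _2 (depth 3)
  pos 5: '(' -> open internal node _3 (depth 4)
  pos 9: ')' -> close internal node _3 (now at depth 3)
  pos 14: ')' -> close internal node _2 (now at depth 2)
  pos 17: ')' -> close internal node _1 (now at depth 1)
  pos 18: ')' -> close internal node _0 (now at depth 0)
Total internal nodes: 4
BFS adjacency from root:
  _0: K _1
  _1: _2 X
  _2: _3 U E
  _3: C Y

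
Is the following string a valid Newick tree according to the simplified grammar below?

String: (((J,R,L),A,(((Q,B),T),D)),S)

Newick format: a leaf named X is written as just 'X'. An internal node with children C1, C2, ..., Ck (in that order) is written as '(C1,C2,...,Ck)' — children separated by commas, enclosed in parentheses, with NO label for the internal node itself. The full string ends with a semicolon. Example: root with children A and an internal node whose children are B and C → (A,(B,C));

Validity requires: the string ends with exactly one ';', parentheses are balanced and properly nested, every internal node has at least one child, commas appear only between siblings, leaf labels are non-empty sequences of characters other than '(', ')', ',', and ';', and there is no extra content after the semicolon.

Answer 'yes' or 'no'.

Answer: no

Derivation:
Input: (((J,R,L),A,(((Q,B),T),D)),S)
Paren balance: 6 '(' vs 6 ')' OK
Ends with single ';': False
Full parse: FAILS (must end with ;)
Valid: False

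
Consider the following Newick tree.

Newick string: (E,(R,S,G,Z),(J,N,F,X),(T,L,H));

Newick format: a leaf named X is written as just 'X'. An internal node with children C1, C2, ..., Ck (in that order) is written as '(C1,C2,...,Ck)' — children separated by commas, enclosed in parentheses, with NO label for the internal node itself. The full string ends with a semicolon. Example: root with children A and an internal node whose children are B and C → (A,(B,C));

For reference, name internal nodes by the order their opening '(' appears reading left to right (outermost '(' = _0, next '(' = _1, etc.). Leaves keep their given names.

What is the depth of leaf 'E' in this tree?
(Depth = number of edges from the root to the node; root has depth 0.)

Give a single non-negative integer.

Answer: 1

Derivation:
Newick: (E,(R,S,G,Z),(J,N,F,X),(T,L,H));
Naming internals by '(' encounter order: outermost '(' = _0, next = _1, ...
Query node: E
Path from root: _0 -> E
Depth of E: 1 (number of edges from root)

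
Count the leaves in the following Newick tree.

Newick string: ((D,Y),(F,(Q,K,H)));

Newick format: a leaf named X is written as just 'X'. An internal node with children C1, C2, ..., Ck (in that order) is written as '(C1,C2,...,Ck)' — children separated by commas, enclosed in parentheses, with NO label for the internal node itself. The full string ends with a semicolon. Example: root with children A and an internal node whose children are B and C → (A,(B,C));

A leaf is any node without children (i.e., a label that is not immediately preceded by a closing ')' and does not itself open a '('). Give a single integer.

Answer: 6

Derivation:
Newick: ((D,Y),(F,(Q,K,H)));
Scan left-to-right; a leaf is any maximal label run not followed by '(':
  pos 2: leaf 'D' → count = 1
  pos 4: leaf 'Y' → count = 2
  pos 8: leaf 'F' → count = 3
  pos 11: leaf 'Q' → count = 4
  pos 13: leaf 'K' → count = 5
  pos 15: leaf 'H' → count = 6
Total leaves: 6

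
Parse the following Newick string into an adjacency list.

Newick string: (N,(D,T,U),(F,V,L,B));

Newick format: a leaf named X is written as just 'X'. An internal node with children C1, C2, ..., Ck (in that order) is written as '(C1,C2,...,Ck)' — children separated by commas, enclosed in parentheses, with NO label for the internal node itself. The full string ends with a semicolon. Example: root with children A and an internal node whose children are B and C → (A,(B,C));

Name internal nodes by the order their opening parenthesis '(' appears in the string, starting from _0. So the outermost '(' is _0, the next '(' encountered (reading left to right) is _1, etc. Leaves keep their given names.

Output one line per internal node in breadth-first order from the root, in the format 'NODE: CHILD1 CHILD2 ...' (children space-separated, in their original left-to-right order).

Input: (N,(D,T,U),(F,V,L,B));
Scanning left-to-right, naming '(' by encounter order:
  pos 0: '(' -> open internal node _0 (depth 1)
  pos 3: '(' -> open internal node _1 (depth 2)
  pos 9: ')' -> close internal node _1 (now at depth 1)
  pos 11: '(' -> open internal node _2 (depth 2)
  pos 19: ')' -> close internal node _2 (now at depth 1)
  pos 20: ')' -> close internal node _0 (now at depth 0)
Total internal nodes: 3
BFS adjacency from root:
  _0: N _1 _2
  _1: D T U
  _2: F V L B

Answer: _0: N _1 _2
_1: D T U
_2: F V L B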